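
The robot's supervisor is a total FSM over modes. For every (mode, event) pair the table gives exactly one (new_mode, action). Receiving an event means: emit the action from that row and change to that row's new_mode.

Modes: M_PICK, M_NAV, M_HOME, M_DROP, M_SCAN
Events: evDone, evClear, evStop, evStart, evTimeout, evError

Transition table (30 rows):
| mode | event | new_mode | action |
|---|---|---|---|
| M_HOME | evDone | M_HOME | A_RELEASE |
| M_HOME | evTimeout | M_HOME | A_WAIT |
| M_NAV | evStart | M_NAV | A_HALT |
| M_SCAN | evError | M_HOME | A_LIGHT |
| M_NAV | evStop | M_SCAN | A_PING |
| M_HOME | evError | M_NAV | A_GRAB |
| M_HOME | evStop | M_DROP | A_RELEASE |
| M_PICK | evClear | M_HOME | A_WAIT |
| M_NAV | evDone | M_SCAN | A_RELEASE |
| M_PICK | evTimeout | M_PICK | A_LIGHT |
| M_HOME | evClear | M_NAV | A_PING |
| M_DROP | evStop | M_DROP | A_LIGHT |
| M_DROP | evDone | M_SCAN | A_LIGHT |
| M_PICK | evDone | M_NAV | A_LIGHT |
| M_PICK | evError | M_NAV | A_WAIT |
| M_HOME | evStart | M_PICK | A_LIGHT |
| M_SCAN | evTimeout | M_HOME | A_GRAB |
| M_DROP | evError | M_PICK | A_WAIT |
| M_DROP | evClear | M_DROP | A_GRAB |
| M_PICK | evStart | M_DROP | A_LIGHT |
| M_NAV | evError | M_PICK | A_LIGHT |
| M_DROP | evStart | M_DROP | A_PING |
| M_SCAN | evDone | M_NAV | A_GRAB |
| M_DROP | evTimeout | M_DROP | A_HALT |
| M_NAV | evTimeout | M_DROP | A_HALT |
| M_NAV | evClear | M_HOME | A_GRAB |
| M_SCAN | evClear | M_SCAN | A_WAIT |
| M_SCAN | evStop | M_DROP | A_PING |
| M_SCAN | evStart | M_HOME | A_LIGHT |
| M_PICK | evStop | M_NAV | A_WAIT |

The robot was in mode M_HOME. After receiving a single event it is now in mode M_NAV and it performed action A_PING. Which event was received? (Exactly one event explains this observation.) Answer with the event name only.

evClear

try evDone: (M_HOME, evDone) → (M_HOME, A_RELEASE)
try evClear: (M_HOME, evClear) → (M_NAV, A_PING)  ← matches
try evStop: (M_HOME, evStop) → (M_DROP, A_RELEASE)
try evStart: (M_HOME, evStart) → (M_PICK, A_LIGHT)
try evTimeout: (M_HOME, evTimeout) → (M_HOME, A_WAIT)
try evError: (M_HOME, evError) → (M_NAV, A_GRAB)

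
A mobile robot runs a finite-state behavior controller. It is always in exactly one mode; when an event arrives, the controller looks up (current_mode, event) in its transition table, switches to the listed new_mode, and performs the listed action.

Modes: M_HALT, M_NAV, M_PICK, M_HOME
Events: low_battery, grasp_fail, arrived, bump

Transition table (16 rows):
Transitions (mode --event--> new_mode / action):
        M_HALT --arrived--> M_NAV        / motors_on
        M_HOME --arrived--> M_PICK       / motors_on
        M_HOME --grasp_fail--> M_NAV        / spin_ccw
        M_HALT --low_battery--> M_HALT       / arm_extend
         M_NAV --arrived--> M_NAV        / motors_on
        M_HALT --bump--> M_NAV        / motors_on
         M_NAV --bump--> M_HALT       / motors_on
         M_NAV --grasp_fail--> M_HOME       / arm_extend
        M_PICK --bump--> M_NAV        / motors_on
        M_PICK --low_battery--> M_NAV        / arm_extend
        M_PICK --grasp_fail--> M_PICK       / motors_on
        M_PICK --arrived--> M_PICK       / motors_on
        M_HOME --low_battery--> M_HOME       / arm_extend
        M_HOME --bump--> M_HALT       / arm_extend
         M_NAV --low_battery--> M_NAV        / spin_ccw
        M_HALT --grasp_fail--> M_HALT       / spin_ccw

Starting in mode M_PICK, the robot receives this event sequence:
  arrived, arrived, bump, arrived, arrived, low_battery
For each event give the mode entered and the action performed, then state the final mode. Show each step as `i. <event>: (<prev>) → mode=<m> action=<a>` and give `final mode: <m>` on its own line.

final mode: M_NAV

1. arrived: (M_PICK) → mode=M_PICK action=motors_on
2. arrived: (M_PICK) → mode=M_PICK action=motors_on
3. bump: (M_PICK) → mode=M_NAV action=motors_on
4. arrived: (M_NAV) → mode=M_NAV action=motors_on
5. arrived: (M_NAV) → mode=M_NAV action=motors_on
6. low_battery: (M_NAV) → mode=M_NAV action=spin_ccw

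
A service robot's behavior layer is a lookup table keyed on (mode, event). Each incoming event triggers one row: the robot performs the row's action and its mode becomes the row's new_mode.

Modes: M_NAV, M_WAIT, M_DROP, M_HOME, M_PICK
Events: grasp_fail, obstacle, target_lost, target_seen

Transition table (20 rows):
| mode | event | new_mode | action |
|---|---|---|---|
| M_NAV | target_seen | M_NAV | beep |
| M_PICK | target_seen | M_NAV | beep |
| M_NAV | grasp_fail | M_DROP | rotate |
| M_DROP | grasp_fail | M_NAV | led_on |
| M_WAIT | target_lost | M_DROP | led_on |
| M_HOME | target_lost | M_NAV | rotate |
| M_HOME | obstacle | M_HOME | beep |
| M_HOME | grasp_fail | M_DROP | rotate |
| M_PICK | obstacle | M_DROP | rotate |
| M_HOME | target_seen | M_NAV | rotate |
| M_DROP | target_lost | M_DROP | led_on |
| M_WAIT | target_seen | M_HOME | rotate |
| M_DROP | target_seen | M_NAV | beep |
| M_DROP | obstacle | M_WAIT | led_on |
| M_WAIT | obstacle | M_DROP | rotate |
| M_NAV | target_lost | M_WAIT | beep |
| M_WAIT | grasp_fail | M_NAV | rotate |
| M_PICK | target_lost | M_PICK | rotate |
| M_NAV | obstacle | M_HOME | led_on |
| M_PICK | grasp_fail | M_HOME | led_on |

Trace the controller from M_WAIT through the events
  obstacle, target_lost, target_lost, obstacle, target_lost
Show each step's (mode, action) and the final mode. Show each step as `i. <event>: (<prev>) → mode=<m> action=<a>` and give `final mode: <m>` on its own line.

final mode: M_DROP

1. obstacle: (M_WAIT) → mode=M_DROP action=rotate
2. target_lost: (M_DROP) → mode=M_DROP action=led_on
3. target_lost: (M_DROP) → mode=M_DROP action=led_on
4. obstacle: (M_DROP) → mode=M_WAIT action=led_on
5. target_lost: (M_WAIT) → mode=M_DROP action=led_on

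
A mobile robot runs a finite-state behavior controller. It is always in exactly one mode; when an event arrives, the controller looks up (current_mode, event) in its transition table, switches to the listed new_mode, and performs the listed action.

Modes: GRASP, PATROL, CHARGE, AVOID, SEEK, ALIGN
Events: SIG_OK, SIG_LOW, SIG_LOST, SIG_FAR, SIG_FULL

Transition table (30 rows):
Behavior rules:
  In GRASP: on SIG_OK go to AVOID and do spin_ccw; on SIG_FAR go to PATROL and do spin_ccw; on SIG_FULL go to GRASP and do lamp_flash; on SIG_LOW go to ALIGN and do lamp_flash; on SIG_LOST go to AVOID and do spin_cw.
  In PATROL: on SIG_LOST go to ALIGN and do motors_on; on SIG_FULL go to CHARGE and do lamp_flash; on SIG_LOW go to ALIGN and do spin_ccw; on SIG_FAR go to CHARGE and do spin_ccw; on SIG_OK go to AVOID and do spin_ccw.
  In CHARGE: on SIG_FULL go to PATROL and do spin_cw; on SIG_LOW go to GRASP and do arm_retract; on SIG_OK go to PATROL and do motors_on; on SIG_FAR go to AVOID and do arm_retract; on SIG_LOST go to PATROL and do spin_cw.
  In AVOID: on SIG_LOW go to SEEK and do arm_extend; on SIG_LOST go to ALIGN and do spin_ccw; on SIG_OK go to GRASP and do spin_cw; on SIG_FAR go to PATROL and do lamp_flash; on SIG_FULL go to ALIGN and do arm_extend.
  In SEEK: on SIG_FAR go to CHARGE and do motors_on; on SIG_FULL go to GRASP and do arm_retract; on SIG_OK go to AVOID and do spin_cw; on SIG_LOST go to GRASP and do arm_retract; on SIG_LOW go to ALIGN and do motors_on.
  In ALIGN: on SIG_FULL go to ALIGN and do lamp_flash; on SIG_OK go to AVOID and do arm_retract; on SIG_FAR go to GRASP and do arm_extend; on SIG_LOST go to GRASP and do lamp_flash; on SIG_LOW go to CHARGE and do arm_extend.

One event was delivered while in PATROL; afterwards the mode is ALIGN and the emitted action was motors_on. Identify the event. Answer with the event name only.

try SIG_OK: (PATROL, SIG_OK) → (AVOID, spin_ccw)
try SIG_LOW: (PATROL, SIG_LOW) → (ALIGN, spin_ccw)
try SIG_LOST: (PATROL, SIG_LOST) → (ALIGN, motors_on)  ← matches
try SIG_FAR: (PATROL, SIG_FAR) → (CHARGE, spin_ccw)
try SIG_FULL: (PATROL, SIG_FULL) → (CHARGE, lamp_flash)

SIG_LOST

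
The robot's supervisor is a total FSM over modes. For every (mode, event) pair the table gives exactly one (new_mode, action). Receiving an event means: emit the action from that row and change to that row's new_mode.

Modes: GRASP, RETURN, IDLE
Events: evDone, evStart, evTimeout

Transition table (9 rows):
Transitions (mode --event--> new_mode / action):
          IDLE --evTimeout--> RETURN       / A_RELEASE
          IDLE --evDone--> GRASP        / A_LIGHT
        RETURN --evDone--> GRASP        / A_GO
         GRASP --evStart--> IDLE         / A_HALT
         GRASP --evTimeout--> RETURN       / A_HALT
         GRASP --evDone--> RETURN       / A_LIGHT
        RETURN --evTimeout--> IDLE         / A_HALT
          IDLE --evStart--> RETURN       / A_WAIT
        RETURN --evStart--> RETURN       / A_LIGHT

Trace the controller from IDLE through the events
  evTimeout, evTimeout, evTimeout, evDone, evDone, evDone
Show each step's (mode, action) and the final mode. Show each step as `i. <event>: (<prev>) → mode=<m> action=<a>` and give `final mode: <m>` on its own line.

1. evTimeout: (IDLE) → mode=RETURN action=A_RELEASE
2. evTimeout: (RETURN) → mode=IDLE action=A_HALT
3. evTimeout: (IDLE) → mode=RETURN action=A_RELEASE
4. evDone: (RETURN) → mode=GRASP action=A_GO
5. evDone: (GRASP) → mode=RETURN action=A_LIGHT
6. evDone: (RETURN) → mode=GRASP action=A_GO

final mode: GRASP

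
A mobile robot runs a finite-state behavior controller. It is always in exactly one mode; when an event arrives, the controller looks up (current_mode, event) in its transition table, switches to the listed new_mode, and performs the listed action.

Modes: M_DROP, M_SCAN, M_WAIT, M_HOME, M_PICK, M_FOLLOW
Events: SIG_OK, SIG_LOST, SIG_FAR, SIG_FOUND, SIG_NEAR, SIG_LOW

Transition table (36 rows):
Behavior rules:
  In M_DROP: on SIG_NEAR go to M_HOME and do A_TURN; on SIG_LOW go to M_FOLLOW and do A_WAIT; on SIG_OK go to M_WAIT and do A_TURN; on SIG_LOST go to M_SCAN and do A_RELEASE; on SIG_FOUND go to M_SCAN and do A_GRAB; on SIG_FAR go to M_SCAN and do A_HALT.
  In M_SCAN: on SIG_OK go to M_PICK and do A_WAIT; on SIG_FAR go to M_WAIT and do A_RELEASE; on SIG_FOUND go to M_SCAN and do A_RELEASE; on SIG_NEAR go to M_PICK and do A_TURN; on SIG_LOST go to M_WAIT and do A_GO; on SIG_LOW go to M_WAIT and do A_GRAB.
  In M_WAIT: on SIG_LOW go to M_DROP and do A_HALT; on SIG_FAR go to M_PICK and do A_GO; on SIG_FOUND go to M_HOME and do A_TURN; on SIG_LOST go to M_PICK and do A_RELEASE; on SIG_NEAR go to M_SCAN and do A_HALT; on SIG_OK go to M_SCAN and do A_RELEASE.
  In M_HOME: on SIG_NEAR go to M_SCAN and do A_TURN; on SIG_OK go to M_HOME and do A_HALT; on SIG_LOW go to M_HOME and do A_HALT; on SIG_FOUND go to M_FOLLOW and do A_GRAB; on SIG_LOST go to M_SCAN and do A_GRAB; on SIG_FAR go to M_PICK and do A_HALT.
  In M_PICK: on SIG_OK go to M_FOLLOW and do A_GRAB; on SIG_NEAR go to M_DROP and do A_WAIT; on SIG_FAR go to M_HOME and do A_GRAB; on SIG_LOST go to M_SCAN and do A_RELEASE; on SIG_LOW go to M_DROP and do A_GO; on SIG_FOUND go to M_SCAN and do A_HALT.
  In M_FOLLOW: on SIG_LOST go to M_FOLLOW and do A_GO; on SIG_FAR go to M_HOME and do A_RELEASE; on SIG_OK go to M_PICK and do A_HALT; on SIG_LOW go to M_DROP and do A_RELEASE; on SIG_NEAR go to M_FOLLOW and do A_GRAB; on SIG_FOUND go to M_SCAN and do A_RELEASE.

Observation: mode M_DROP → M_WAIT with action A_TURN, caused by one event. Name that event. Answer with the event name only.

SIG_OK

try SIG_OK: (M_DROP, SIG_OK) → (M_WAIT, A_TURN)  ← matches
try SIG_LOST: (M_DROP, SIG_LOST) → (M_SCAN, A_RELEASE)
try SIG_FAR: (M_DROP, SIG_FAR) → (M_SCAN, A_HALT)
try SIG_FOUND: (M_DROP, SIG_FOUND) → (M_SCAN, A_GRAB)
try SIG_NEAR: (M_DROP, SIG_NEAR) → (M_HOME, A_TURN)
try SIG_LOW: (M_DROP, SIG_LOW) → (M_FOLLOW, A_WAIT)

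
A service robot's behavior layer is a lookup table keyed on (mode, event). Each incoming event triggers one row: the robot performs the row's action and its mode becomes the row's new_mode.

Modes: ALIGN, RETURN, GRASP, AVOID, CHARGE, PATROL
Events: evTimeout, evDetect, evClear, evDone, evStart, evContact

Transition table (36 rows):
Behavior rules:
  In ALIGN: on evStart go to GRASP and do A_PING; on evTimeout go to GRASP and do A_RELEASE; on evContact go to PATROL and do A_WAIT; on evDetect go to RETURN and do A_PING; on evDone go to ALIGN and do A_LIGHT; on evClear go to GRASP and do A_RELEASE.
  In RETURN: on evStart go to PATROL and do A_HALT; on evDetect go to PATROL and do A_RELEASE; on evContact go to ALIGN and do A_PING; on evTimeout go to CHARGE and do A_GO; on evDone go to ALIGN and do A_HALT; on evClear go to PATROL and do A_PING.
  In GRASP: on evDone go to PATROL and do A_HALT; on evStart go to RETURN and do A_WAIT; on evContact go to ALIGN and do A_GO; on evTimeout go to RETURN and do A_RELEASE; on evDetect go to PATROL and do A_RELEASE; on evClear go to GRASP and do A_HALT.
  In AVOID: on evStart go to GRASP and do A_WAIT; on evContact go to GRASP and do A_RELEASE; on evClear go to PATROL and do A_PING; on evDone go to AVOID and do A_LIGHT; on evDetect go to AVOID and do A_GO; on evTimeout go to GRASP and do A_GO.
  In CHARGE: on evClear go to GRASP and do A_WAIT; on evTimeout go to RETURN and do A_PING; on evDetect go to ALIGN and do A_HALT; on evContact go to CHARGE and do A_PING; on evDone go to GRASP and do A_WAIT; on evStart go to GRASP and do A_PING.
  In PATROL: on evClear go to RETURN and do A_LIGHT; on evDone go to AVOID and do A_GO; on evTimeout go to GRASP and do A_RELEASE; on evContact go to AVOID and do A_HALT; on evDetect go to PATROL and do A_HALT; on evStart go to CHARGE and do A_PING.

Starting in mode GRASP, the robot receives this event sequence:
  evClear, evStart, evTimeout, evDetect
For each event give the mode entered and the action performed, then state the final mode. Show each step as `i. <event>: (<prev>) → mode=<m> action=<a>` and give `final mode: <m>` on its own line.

1. evClear: (GRASP) → mode=GRASP action=A_HALT
2. evStart: (GRASP) → mode=RETURN action=A_WAIT
3. evTimeout: (RETURN) → mode=CHARGE action=A_GO
4. evDetect: (CHARGE) → mode=ALIGN action=A_HALT

final mode: ALIGN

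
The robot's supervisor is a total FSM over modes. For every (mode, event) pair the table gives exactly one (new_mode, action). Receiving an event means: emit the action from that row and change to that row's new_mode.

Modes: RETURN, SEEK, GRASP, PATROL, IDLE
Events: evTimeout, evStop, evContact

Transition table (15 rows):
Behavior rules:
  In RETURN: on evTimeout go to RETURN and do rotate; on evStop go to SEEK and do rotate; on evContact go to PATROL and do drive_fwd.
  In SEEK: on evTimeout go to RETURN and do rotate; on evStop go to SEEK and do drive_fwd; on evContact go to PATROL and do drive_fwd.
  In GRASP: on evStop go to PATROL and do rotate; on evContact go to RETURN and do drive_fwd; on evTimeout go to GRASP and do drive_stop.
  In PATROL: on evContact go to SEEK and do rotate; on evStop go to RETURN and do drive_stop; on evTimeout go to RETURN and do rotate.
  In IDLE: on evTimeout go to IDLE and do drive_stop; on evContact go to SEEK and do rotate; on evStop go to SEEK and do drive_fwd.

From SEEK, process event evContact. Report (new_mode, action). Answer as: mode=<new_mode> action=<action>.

current mode = SEEK; filter table to that mode:
  (SEEK, evTimeout) → (RETURN, rotate)
  (SEEK, evStop) → (SEEK, drive_fwd)
  (SEEK, evContact) → (PATROL, drive_fwd)  ← event matches
event = evContact selects (PATROL, drive_fwd)

mode=PATROL action=drive_fwd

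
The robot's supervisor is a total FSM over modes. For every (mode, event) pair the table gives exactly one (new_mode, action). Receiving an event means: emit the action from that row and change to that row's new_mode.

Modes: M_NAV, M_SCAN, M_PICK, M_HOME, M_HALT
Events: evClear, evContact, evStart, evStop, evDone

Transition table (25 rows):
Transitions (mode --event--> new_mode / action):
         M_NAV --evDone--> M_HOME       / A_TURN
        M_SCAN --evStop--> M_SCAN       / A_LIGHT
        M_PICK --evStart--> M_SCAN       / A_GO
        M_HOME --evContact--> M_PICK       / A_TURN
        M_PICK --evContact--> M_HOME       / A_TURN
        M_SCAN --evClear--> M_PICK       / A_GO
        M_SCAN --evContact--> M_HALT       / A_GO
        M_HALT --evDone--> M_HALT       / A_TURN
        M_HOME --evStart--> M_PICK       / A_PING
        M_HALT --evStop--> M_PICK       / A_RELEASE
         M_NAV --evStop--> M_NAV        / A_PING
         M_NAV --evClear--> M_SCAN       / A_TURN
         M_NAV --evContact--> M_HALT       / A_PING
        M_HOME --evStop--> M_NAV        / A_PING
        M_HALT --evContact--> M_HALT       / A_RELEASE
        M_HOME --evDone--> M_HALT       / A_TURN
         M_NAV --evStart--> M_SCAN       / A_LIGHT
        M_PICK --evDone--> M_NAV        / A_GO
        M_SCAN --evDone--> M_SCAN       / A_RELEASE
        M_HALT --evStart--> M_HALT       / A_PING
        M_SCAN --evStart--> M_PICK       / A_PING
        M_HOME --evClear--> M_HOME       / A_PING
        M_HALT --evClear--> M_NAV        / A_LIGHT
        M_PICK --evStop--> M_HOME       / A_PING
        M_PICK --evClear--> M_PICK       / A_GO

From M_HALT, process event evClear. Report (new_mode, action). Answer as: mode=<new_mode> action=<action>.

mode=M_NAV action=A_LIGHT

current mode = M_HALT; filter table to that mode:
  (M_HALT, evDone) → (M_HALT, A_TURN)
  (M_HALT, evStop) → (M_PICK, A_RELEASE)
  (M_HALT, evContact) → (M_HALT, A_RELEASE)
  (M_HALT, evStart) → (M_HALT, A_PING)
  (M_HALT, evClear) → (M_NAV, A_LIGHT)  ← event matches
event = evClear selects (M_NAV, A_LIGHT)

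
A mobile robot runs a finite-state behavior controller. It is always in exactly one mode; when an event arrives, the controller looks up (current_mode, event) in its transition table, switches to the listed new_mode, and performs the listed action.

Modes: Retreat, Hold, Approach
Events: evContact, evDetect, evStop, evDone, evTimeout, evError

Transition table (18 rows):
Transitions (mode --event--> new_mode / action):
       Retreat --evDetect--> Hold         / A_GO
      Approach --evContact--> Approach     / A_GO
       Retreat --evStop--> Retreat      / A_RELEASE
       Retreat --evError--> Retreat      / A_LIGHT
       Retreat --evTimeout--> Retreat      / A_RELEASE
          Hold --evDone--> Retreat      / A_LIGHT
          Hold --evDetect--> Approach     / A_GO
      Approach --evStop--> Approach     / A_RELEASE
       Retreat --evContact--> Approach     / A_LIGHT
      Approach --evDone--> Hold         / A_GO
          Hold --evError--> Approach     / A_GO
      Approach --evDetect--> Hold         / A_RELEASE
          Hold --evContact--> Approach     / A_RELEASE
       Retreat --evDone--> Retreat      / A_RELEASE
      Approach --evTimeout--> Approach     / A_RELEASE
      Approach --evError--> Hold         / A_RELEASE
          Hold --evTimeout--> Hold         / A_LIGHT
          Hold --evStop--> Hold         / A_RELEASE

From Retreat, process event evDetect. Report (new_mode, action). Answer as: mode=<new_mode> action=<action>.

mode=Hold action=A_GO

current mode = Retreat; filter table to that mode:
  (Retreat, evDetect) → (Hold, A_GO)  ← event matches
  (Retreat, evStop) → (Retreat, A_RELEASE)
  (Retreat, evError) → (Retreat, A_LIGHT)
  (Retreat, evTimeout) → (Retreat, A_RELEASE)
  (Retreat, evContact) → (Approach, A_LIGHT)
  (Retreat, evDone) → (Retreat, A_RELEASE)
event = evDetect selects (Hold, A_GO)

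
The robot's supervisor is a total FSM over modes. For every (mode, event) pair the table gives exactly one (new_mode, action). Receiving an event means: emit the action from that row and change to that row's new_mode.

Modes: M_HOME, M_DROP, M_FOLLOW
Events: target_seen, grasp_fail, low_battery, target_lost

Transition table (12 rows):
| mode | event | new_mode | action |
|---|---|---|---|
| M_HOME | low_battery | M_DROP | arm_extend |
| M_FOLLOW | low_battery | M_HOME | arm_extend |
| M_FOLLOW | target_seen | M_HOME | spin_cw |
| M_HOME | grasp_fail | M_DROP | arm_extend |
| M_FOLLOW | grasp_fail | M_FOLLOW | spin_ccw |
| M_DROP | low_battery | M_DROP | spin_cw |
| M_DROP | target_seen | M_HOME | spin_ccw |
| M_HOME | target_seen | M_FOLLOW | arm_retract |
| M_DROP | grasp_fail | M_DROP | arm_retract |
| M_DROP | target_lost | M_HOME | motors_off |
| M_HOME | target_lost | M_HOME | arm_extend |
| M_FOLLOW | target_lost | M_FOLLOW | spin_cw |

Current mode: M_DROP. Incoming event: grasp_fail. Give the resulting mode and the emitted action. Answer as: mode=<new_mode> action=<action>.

current mode = M_DROP; filter table to that mode:
  (M_DROP, low_battery) → (M_DROP, spin_cw)
  (M_DROP, target_seen) → (M_HOME, spin_ccw)
  (M_DROP, grasp_fail) → (M_DROP, arm_retract)  ← event matches
  (M_DROP, target_lost) → (M_HOME, motors_off)
event = grasp_fail selects (M_DROP, arm_retract)

mode=M_DROP action=arm_retract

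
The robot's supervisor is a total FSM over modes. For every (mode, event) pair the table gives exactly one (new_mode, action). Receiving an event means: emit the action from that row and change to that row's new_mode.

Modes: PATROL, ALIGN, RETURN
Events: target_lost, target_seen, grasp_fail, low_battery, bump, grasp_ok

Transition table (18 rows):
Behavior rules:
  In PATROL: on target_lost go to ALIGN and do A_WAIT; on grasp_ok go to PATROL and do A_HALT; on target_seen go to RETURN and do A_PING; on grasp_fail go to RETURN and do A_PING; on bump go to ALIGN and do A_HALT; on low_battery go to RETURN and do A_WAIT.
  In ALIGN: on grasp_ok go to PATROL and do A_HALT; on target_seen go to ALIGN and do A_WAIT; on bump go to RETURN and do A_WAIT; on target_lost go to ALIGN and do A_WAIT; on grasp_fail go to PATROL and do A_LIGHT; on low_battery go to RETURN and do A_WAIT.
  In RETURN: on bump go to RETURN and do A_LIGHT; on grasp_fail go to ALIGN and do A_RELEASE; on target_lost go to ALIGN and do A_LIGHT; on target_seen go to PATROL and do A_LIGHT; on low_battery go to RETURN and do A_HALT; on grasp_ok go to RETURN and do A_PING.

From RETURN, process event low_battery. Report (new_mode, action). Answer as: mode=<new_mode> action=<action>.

current mode = RETURN; filter table to that mode:
  (RETURN, bump) → (RETURN, A_LIGHT)
  (RETURN, grasp_fail) → (ALIGN, A_RELEASE)
  (RETURN, target_lost) → (ALIGN, A_LIGHT)
  (RETURN, target_seen) → (PATROL, A_LIGHT)
  (RETURN, low_battery) → (RETURN, A_HALT)  ← event matches
  (RETURN, grasp_ok) → (RETURN, A_PING)
event = low_battery selects (RETURN, A_HALT)

mode=RETURN action=A_HALT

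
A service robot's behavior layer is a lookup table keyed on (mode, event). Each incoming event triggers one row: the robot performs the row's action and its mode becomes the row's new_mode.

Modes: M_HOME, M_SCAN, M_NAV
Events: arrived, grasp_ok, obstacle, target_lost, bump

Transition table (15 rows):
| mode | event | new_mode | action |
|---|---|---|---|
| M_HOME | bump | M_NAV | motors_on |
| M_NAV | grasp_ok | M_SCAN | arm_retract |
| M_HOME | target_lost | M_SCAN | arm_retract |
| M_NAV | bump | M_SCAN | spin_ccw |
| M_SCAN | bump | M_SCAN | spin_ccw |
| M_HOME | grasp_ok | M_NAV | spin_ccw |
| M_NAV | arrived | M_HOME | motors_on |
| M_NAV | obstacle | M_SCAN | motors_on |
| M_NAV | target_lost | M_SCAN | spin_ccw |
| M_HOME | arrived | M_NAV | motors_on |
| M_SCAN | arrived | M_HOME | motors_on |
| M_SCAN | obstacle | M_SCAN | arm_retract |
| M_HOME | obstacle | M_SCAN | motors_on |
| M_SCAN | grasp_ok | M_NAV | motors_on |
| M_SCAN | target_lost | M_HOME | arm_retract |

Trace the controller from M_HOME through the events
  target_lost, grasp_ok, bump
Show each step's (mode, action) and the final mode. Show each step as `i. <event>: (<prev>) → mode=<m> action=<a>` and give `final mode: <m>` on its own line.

final mode: M_SCAN

1. target_lost: (M_HOME) → mode=M_SCAN action=arm_retract
2. grasp_ok: (M_SCAN) → mode=M_NAV action=motors_on
3. bump: (M_NAV) → mode=M_SCAN action=spin_ccw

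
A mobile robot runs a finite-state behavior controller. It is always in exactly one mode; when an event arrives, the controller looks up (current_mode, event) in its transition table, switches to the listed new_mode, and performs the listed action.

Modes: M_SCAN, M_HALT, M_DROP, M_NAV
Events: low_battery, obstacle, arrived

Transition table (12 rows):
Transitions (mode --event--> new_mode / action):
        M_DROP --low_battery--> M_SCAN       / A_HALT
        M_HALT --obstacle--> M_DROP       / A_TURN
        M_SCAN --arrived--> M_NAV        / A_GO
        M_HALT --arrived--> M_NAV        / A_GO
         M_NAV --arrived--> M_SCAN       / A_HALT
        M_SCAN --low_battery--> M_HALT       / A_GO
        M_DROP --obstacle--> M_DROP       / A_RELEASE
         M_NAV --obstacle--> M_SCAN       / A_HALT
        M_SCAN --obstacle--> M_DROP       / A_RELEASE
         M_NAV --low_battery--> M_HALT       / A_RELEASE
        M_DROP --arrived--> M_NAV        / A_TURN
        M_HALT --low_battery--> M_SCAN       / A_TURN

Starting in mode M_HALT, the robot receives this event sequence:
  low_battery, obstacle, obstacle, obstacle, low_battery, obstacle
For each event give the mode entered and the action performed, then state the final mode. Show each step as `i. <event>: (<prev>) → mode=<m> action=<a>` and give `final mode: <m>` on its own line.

1. low_battery: (M_HALT) → mode=M_SCAN action=A_TURN
2. obstacle: (M_SCAN) → mode=M_DROP action=A_RELEASE
3. obstacle: (M_DROP) → mode=M_DROP action=A_RELEASE
4. obstacle: (M_DROP) → mode=M_DROP action=A_RELEASE
5. low_battery: (M_DROP) → mode=M_SCAN action=A_HALT
6. obstacle: (M_SCAN) → mode=M_DROP action=A_RELEASE

final mode: M_DROP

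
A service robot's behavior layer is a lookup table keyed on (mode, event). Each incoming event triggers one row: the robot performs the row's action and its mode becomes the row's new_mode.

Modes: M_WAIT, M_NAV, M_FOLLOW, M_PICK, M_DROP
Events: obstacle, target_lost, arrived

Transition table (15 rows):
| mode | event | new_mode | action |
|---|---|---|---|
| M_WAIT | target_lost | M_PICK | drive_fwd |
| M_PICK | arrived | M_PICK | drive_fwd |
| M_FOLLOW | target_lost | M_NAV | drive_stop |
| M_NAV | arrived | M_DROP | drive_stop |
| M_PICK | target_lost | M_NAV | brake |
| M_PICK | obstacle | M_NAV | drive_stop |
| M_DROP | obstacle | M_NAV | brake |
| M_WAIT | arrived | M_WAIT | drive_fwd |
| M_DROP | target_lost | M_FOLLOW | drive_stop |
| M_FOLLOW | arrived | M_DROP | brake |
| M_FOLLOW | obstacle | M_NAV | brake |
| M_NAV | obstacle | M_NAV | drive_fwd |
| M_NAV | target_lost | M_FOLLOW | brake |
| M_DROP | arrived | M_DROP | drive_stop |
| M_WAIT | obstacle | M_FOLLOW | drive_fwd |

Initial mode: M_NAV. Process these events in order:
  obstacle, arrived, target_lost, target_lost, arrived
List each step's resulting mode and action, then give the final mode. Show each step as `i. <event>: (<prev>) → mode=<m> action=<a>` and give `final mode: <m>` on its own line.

final mode: M_DROP

1. obstacle: (M_NAV) → mode=M_NAV action=drive_fwd
2. arrived: (M_NAV) → mode=M_DROP action=drive_stop
3. target_lost: (M_DROP) → mode=M_FOLLOW action=drive_stop
4. target_lost: (M_FOLLOW) → mode=M_NAV action=drive_stop
5. arrived: (M_NAV) → mode=M_DROP action=drive_stop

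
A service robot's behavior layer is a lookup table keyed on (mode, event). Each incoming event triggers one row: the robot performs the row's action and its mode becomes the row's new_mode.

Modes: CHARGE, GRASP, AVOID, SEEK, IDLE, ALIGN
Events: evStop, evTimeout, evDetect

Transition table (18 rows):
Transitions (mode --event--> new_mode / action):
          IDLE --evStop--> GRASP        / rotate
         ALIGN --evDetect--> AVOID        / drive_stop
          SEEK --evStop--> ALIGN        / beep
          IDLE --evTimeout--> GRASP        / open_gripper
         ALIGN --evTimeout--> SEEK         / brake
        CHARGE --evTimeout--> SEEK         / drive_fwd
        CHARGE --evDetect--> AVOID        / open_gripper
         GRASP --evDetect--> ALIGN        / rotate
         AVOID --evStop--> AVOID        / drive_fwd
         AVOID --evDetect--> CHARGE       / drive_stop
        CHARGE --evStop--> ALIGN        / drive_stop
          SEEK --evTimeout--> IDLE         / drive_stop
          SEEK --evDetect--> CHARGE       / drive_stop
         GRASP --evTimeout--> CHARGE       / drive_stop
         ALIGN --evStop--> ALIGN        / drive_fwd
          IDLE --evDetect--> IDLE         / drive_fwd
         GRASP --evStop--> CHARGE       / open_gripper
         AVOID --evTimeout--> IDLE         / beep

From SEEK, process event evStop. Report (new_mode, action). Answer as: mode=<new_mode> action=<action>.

current mode = SEEK; filter table to that mode:
  (SEEK, evStop) → (ALIGN, beep)  ← event matches
  (SEEK, evTimeout) → (IDLE, drive_stop)
  (SEEK, evDetect) → (CHARGE, drive_stop)
event = evStop selects (ALIGN, beep)

mode=ALIGN action=beep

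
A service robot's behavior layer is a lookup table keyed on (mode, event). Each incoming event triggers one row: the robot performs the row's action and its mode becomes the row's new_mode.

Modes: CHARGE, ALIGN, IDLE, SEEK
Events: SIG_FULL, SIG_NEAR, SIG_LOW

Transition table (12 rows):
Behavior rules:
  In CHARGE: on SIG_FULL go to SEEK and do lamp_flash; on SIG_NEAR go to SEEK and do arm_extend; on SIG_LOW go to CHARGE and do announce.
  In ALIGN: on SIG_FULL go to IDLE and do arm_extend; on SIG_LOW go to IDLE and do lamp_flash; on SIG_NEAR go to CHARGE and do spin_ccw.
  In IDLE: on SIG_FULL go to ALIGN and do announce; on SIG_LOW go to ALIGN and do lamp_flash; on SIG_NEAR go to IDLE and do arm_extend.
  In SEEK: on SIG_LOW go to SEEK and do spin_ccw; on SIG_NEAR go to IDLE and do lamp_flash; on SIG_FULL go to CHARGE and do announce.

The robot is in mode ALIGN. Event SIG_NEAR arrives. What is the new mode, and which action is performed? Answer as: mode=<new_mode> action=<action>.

mode=CHARGE action=spin_ccw

current mode = ALIGN; filter table to that mode:
  (ALIGN, SIG_FULL) → (IDLE, arm_extend)
  (ALIGN, SIG_LOW) → (IDLE, lamp_flash)
  (ALIGN, SIG_NEAR) → (CHARGE, spin_ccw)  ← event matches
event = SIG_NEAR selects (CHARGE, spin_ccw)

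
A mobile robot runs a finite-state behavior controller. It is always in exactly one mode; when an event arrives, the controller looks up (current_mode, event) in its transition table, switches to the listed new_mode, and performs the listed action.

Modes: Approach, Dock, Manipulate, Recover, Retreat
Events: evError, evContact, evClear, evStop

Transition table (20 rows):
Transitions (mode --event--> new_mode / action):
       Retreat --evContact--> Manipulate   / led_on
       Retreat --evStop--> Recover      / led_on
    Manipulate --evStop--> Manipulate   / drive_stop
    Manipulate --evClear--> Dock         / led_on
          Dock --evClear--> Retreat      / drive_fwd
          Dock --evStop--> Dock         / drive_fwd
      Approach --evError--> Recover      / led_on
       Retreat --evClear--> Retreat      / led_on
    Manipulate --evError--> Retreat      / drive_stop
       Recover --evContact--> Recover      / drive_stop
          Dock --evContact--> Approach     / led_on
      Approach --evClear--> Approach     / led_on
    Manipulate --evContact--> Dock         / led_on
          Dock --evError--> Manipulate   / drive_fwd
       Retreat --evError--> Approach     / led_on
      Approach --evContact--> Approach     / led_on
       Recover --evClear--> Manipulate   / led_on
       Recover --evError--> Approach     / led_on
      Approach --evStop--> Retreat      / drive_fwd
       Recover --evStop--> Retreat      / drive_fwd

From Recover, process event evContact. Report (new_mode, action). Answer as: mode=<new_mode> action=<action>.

current mode = Recover; filter table to that mode:
  (Recover, evContact) → (Recover, drive_stop)  ← event matches
  (Recover, evClear) → (Manipulate, led_on)
  (Recover, evError) → (Approach, led_on)
  (Recover, evStop) → (Retreat, drive_fwd)
event = evContact selects (Recover, drive_stop)

mode=Recover action=drive_stop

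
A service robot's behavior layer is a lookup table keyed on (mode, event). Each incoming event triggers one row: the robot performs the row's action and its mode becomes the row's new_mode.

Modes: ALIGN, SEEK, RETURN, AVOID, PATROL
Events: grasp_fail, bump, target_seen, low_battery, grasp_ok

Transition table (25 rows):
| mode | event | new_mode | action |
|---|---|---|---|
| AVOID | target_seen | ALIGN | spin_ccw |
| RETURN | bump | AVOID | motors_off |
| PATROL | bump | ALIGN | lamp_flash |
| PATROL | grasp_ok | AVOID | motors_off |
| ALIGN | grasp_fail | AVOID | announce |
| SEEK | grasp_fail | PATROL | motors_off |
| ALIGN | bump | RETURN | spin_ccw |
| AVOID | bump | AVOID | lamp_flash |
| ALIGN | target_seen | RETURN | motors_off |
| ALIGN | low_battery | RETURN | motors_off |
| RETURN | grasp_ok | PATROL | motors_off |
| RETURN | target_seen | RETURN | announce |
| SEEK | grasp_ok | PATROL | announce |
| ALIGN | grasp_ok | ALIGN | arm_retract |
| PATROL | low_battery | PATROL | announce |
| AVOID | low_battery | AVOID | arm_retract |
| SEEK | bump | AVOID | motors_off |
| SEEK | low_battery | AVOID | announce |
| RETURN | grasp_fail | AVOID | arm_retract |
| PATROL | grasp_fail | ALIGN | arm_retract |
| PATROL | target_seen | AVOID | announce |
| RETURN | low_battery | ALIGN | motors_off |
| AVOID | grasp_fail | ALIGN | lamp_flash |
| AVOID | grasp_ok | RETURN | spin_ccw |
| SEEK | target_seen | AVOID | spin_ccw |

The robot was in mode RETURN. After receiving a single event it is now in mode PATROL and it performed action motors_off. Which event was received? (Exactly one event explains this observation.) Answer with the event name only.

grasp_ok

try grasp_fail: (RETURN, grasp_fail) → (AVOID, arm_retract)
try bump: (RETURN, bump) → (AVOID, motors_off)
try target_seen: (RETURN, target_seen) → (RETURN, announce)
try low_battery: (RETURN, low_battery) → (ALIGN, motors_off)
try grasp_ok: (RETURN, grasp_ok) → (PATROL, motors_off)  ← matches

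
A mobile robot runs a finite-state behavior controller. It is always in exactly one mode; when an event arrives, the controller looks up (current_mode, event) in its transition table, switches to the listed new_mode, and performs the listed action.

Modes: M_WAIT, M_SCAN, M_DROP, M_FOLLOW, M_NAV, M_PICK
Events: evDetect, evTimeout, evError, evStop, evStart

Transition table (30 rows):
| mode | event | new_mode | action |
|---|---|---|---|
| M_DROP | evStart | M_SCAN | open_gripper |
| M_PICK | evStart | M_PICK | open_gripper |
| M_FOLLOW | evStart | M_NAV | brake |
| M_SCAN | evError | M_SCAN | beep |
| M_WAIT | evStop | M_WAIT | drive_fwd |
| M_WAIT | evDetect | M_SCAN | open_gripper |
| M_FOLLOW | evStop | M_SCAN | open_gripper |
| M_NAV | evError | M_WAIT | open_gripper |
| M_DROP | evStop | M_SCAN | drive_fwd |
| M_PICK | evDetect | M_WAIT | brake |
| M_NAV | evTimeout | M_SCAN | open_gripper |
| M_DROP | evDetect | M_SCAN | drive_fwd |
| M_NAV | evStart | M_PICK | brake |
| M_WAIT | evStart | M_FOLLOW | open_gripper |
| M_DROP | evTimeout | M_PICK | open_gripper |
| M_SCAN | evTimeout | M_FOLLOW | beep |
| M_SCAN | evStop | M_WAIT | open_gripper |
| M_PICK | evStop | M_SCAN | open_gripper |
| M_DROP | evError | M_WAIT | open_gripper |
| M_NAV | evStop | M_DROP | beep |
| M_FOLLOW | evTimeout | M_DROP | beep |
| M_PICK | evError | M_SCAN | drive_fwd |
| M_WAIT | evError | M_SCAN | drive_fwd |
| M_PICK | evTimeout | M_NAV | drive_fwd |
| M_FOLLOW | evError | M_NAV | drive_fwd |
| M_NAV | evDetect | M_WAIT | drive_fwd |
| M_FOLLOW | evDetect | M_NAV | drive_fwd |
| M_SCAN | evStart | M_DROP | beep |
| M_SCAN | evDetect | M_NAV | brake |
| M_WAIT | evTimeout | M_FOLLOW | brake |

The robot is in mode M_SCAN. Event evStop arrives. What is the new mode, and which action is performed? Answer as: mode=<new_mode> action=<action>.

mode=M_WAIT action=open_gripper

current mode = M_SCAN; filter table to that mode:
  (M_SCAN, evError) → (M_SCAN, beep)
  (M_SCAN, evTimeout) → (M_FOLLOW, beep)
  (M_SCAN, evStop) → (M_WAIT, open_gripper)  ← event matches
  (M_SCAN, evStart) → (M_DROP, beep)
  (M_SCAN, evDetect) → (M_NAV, brake)
event = evStop selects (M_WAIT, open_gripper)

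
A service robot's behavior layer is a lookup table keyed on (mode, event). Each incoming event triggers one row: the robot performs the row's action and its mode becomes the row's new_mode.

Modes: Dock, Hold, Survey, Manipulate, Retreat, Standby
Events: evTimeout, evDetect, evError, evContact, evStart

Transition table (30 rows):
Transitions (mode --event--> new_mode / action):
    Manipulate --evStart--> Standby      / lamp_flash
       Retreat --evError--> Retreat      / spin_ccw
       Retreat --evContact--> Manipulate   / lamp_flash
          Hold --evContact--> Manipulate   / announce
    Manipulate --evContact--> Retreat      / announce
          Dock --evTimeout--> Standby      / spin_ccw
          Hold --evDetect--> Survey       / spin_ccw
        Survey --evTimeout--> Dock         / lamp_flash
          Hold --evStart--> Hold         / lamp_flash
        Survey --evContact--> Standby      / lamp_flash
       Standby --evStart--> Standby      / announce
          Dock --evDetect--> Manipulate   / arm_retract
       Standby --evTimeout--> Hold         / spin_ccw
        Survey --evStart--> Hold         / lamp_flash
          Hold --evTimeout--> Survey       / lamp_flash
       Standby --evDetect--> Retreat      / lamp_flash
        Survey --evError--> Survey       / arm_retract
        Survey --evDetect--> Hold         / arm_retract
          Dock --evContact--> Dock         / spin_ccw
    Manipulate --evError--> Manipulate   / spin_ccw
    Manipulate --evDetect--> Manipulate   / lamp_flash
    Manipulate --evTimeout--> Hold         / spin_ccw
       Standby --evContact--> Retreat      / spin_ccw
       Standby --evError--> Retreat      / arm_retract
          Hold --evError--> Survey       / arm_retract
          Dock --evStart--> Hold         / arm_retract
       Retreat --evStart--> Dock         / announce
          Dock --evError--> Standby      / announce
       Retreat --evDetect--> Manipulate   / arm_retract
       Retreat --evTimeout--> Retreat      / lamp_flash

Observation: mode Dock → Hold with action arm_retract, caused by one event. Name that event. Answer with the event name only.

try evTimeout: (Dock, evTimeout) → (Standby, spin_ccw)
try evDetect: (Dock, evDetect) → (Manipulate, arm_retract)
try evError: (Dock, evError) → (Standby, announce)
try evContact: (Dock, evContact) → (Dock, spin_ccw)
try evStart: (Dock, evStart) → (Hold, arm_retract)  ← matches

evStart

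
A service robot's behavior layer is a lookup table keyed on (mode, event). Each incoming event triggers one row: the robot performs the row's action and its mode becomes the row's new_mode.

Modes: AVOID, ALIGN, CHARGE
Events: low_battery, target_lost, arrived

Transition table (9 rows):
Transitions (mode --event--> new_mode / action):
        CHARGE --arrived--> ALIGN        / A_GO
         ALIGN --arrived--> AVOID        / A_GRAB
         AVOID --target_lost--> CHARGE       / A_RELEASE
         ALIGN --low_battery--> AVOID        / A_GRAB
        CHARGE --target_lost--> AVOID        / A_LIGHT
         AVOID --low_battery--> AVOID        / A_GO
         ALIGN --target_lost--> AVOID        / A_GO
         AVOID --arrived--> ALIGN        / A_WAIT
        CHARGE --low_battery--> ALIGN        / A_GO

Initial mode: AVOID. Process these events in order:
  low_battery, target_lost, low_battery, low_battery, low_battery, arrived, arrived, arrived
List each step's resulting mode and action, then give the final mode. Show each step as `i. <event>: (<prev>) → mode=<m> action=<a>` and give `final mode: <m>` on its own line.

final mode: ALIGN

1. low_battery: (AVOID) → mode=AVOID action=A_GO
2. target_lost: (AVOID) → mode=CHARGE action=A_RELEASE
3. low_battery: (CHARGE) → mode=ALIGN action=A_GO
4. low_battery: (ALIGN) → mode=AVOID action=A_GRAB
5. low_battery: (AVOID) → mode=AVOID action=A_GO
6. arrived: (AVOID) → mode=ALIGN action=A_WAIT
7. arrived: (ALIGN) → mode=AVOID action=A_GRAB
8. arrived: (AVOID) → mode=ALIGN action=A_WAIT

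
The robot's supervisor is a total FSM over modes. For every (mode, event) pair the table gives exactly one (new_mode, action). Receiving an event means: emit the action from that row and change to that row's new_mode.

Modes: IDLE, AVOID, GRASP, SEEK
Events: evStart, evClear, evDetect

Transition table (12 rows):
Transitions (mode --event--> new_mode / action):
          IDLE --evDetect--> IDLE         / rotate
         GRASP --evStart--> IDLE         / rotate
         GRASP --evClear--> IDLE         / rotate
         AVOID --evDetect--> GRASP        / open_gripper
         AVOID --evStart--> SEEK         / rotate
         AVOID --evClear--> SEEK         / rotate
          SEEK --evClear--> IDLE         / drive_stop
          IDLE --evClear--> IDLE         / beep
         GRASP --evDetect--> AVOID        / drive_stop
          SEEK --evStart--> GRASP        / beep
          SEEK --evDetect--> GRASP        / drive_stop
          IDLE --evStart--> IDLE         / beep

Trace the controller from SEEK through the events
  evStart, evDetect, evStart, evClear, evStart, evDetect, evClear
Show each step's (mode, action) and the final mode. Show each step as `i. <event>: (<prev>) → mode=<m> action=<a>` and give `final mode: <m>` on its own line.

1. evStart: (SEEK) → mode=GRASP action=beep
2. evDetect: (GRASP) → mode=AVOID action=drive_stop
3. evStart: (AVOID) → mode=SEEK action=rotate
4. evClear: (SEEK) → mode=IDLE action=drive_stop
5. evStart: (IDLE) → mode=IDLE action=beep
6. evDetect: (IDLE) → mode=IDLE action=rotate
7. evClear: (IDLE) → mode=IDLE action=beep

final mode: IDLE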